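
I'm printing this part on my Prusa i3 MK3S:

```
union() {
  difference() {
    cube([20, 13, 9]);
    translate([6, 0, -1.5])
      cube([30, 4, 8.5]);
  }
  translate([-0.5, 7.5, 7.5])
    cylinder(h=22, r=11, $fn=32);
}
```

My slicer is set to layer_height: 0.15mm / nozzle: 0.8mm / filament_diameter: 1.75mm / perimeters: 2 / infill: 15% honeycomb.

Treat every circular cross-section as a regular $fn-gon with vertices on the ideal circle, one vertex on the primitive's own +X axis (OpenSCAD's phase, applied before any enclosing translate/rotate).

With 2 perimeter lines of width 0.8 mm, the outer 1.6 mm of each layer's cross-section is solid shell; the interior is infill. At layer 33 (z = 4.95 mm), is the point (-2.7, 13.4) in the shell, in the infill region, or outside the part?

outside

At z = 4.95 mm: the cube is present — its section is the full 20×13 rectangle; the cube at (6, 0) (footprint 30×4) is included at this height; After the difference (first − rest): starting from the 20×13 cube, the 30×4 cube at (6, 0) partially overlaps it — only the 56.00 mm² overlap (of its 120.00 mm²) is removed, clipping the outline — 1 connected region; the cylinder at (-0.5, 7.5) is not intersected at this z (z outside [7.5, 29.5]); Combining (union): only that combined region is present, so the union is just that shape — 1 connected region. Overall, the cross-section is a single solid region. The nearest boundary edge runs (0.00, 0.00)→(0.00, 13.00); distance from the point to it = 2.73 mm. The point is not inside any of the regions above, so it lies outside the cross-section (2.73 mm from the nearest boundary).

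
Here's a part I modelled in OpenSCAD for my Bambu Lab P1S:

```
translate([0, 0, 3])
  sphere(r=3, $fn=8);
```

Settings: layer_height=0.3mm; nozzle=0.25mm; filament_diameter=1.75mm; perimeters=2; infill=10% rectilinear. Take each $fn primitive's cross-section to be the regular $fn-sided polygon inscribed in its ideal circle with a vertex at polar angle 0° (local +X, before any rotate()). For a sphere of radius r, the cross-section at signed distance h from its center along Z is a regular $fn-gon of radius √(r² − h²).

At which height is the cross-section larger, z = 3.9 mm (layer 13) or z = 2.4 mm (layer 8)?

Layer 13 (z = 3.9): the r=3 sphere slices to a regular 8-gon of circumradius 2.862 (√(r²−h²) with h=0.9 from center) (area = (8/2)·2.862²·sin(360°/8) = 23.16 mm²). So its area = 23.16 mm². Layer 8 (z = 2.4): the r=3 sphere slices to a regular 8-gon of circumradius 2.939 (√(r²−h²) with h=0.6 from center) (area = (8/2)·2.939²·sin(360°/8) = 24.44 mm²). So its area = 24.44 mm². Layer 8 is larger (24.44 vs 23.16 mm²).

layer 8 (z = 2.4 mm)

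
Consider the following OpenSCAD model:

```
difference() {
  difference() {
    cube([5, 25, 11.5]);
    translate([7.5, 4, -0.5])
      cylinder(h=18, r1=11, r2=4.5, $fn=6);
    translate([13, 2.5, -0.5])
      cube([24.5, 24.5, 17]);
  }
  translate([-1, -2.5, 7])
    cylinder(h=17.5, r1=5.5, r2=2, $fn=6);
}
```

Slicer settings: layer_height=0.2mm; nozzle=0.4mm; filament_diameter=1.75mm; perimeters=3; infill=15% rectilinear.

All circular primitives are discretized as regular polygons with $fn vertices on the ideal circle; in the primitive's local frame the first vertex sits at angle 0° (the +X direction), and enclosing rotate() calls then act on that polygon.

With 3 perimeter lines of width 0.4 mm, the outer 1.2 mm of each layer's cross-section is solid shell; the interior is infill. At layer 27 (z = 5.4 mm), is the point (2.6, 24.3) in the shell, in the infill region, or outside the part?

shell

At z = 5.4 mm: the 5×25 cube contributes its full rectangle; the cone at (7.5, 4): at t=0.328 of its height the radius interpolates to r₁+(r₂−r₁)t = 8.869, giving a regular 6-gon of that circumradius; the cube at (13, 2.5) is present — its section is the full 24.5×24.5 rectangle; Subtracting the remaining from the first: starting from the 5×25 cube, the cone at (7.5, 4) partially overlaps it — only the 49.50 mm² overlap (of its 204.38 mm²) is removed, clipping the outline; the 24.5×24.5 cube at (13, 2.5) misses the remaining region (no effect) — 2 connected regions; the cone at (-1, -2.5) is absent (z outside [7, 24.5]); Subtracting the remaining from the first: none of the subtracted shapes is present at this height, so the result so far is unchanged — 2 connected regions. Overall, the cross-section has 2 separate islands. The nearest boundary edge runs (0.00, 25.00)→(5.00, 25.00); distance from the point to it = 0.70 mm. (Shell/infill is judged within the island containing the point — the largest one.) The point is inside the cross-section, 0.70 mm from the nearest boundary — within the 1.2 mm shell band (3 × 0.4).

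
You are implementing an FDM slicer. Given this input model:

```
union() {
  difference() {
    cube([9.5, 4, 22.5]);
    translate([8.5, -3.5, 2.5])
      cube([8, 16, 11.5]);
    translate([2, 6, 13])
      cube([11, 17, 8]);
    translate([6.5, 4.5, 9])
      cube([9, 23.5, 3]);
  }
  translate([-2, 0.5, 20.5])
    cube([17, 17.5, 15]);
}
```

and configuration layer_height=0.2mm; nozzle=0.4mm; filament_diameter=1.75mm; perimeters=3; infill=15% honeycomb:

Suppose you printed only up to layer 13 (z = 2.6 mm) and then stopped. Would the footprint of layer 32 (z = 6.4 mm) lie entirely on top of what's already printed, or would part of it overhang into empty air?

Compare the two slices. At z = 2.6: the cube is present — its section is the full 9.5×4 rectangle (area 38.00 mm²); the cube at (8.5, -3.5) is present — its section is the full 8×16 rectangle (area 128.00 mm²); the cube at (2, 6) is absent (z outside [13, 21]); the cube at (6.5, 4.5) is absent (z outside [9, 12]); After the difference (first − rest): starting from the 9.5×4 cube (38.00 mm²), the 8×16 cube at (8.5, -3.5) partially overlaps it — only the 4.00 mm² overlap (of its 128.00 mm²) is removed, clipping the outline — area = 34.00 mm²; the cube at (-2, 0.5) does not reach this height (z outside [20.5, 35.5]); Taking the union: only the result so far is present, so the union is just that shape — area = 34.00 mm². At z = 6.4: the 9.5×4 cube contributes its full rectangle (area 38.00 mm²); the cube at (8.5, -3.5) (footprint 8×16) is included at this height (area 128.00 mm²); the cube at (2, 6) does not reach this height (z outside [13, 21]); the cube at (6.5, 4.5) does not reach this height (z outside [9, 12]); Subtracting the remaining from the first: starting from the 9.5×4 cube (38.00 mm²), the 8×16 cube at (8.5, -3.5) partially overlaps it — only the 4.00 mm² overlap (of its 128.00 mm²) is removed, clipping the outline — area = 34.00 mm²; the cube at (-2, 0.5) is not intersected at this z (z outside [20.5, 35.5]); Merging all regions: only the result so far is present, so the union is just that shape — area = 34.00 mm². Checking containment: the cross-section at z = 6.4 is a subset of the cross-section at z = 2.6.

entirely on top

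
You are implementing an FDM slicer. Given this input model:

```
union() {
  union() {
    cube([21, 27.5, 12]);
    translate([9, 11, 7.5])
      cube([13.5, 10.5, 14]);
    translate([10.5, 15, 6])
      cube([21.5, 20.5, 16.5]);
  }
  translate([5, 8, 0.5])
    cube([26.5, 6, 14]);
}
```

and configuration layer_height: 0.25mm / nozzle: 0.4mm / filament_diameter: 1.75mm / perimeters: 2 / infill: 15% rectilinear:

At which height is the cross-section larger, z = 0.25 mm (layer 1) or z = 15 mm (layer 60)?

Layer 1 (z = 0.25): the cube (footprint 21×27.5) is included at this height (area 577.50 mm²); the cube at (9, 11) is not intersected at this z (z outside [7.5, 21.5]); the cube at (10.5, 15) is not intersected at this z (z outside [6, 22.5]); Combining (union): only the 21×27.5 cube is present, so the union is just that shape — area = 577.50 mm²; the cube at (5, 8) is not intersected at this z (z outside [0.5, 14.5]); Merging all regions: only the result so far is present, so the union is just that shape — area = 577.50 mm². So its area = 577.50 mm². Layer 60 (z = 15): the cube is absent (z outside [0, 12]); the cube at (9, 11) is present — its section is the full 13.5×10.5 rectangle (area 141.75 mm²); the 21.5×20.5 cube at (10.5, 15) contributes its full rectangle (area 440.75 mm²); Combining (union): the regions partially overlap — summed areas 582.50 mm² minus the doubly-counted overlap 78.00 mm² gives 504.50 mm² — area = 504.50 mm²; the cube at (5, 8) does not reach this height (z outside [0.5, 14.5]); Taking the union: only that combined region is present, so the union is just that shape — area = 504.50 mm². So its area = 504.50 mm². Layer 1 is larger (577.50 vs 504.50 mm²).

layer 1 (z = 0.25 mm)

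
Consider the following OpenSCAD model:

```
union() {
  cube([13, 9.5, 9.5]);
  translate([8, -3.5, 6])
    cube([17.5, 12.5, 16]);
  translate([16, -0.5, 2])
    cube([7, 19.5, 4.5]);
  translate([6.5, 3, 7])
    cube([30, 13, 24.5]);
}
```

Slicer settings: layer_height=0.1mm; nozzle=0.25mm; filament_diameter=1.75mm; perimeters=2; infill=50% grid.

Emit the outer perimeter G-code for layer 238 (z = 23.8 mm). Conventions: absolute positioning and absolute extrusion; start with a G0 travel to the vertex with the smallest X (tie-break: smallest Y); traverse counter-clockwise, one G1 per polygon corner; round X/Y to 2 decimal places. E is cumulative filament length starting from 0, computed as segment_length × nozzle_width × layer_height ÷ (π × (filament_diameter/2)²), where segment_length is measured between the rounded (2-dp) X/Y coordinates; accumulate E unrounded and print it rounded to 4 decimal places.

G0 X6.50 Y3.00 Z23.80
G1 X36.50 Y3.00 E0.3118
G1 X36.50 Y16.00 E0.4469
G1 X6.50 Y16.00 E0.7587
G1 X6.50 Y3.00 E0.8939

At z = 23.8 mm: the cube is absent (z outside [0, 9.5]); the cube at (8, -3.5) is absent (z outside [6, 22]); the cube at (16, -0.5) does not reach this height (z outside [2, 6.5]); the 30×13 cube at (6.5, 3) contributes its full rectangle; Combining (union): only the 30×13 cube at (6.5, 3) is present, so the union is just that shape — 1 connected region. The outline is a single polygon with 4 vertices. Extrusion per mm of travel: 0.25 × 0.1 / (π × 0.875²) = 0.010394. Accumulating E over each segment gives final E = 0.8939.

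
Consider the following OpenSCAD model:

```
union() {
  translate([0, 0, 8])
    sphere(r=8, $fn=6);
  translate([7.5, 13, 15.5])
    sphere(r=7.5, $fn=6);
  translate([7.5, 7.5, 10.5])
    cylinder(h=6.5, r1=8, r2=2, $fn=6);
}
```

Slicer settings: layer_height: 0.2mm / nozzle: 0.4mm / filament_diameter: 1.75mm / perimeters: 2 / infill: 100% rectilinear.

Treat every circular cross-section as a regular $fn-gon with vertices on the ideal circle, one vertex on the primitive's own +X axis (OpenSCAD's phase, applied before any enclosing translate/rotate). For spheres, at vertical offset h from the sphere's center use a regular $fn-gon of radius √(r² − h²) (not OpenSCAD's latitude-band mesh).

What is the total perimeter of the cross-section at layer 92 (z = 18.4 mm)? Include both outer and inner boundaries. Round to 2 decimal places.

At z = 18.4 mm: the sphere does not reach this height (|z−center|=10.400 > r=8); the r=7.5 sphere at (7.5, 13) contributes a regular 6-gon of circumradius √(7.5²−2.9²) = 6.917 (perimeter = 2·6·6.917·sin(180°/6) = 41.50 mm); the cone at (7.5, 7.5) is absent (z outside [10.5, 17]); Taking the union: only the r=7.5 sphere at (7.5, 13) is present, so the union is just that shape — boundary = 41.50 mm. Overall, the cross-section is a single solid region. Total boundary length (outer) = 41.50 mm.

41.50 mm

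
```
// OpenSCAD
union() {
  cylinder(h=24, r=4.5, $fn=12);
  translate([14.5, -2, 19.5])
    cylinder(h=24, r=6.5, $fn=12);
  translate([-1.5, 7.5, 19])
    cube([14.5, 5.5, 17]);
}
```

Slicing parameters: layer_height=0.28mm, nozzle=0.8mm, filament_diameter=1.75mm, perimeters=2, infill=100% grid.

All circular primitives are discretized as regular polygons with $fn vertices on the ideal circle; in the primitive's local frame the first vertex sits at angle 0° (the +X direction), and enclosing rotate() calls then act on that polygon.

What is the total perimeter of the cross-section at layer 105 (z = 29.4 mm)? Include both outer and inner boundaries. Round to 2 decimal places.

At z = 29.4 mm: the cylinder is not intersected at this z (z outside [0, 24]); the r=6.5 cylinder at (14.5, -2) contributes a regular 12-gon of circumradius 6.5 (perimeter = 2·12·6.500·sin(180°/12) = 40.38 mm); the 14.5×5.5 cube at (-1.5, 7.5) contributes its full rectangle (perimeter 40.00 mm); Merging all regions: the 2 present regions are separate (no shared area or edge), so areas and boundary lengths simply add and each stays a separate island — boundary = 80.38 mm. Overall, the cross-section has 2 separate islands. Total boundary length (outer) = 80.38 mm.

80.38 mm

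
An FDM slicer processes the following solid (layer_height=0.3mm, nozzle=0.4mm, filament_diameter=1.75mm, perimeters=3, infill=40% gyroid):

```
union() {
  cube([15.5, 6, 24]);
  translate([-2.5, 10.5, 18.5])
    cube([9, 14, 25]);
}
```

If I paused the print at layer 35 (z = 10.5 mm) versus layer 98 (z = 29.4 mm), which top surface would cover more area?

Layer 35 (z = 10.5): the cube is present — its section is the full 15.5×6 rectangle (area 93.00 mm²); the cube at (-2.5, 10.5) does not reach this height (z outside [18.5, 43.5]); Taking the union: only the 15.5×6 cube is present, so the union is just that shape — area = 93.00 mm². So its area = 93.00 mm². Layer 98 (z = 29.4): the cube is not intersected at this z (z outside [0, 24]); the cube at (-2.5, 10.5) is present — its section is the full 9×14 rectangle (area 126.00 mm²); Combining (union): only the 9×14 cube at (-2.5, 10.5) is present, so the union is just that shape — area = 126.00 mm². So its area = 126.00 mm². Layer 98 is larger (126.00 vs 93.00 mm²).

layer 98 (z = 29.4 mm)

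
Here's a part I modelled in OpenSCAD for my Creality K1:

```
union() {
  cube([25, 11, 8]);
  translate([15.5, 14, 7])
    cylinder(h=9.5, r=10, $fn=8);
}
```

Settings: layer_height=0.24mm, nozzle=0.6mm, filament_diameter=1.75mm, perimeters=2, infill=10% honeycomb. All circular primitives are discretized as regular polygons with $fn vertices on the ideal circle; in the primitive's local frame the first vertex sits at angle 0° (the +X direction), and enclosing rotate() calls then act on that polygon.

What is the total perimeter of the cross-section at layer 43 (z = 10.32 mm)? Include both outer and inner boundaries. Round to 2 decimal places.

At z = 10.32 mm: the cube is absent (z outside [0, 8]); the cylinder at (15.5, 14): section is a regular 8-gon, circumradius r=10 (perimeter = 2·8·10.000·sin(180°/8) = 61.23 mm); Combining (union): only the r=10 cylinder at (15.5, 14) is present, so the union is just that shape — boundary = 61.23 mm. Overall, the cross-section is a single solid region. Total boundary length (outer) = 61.23 mm.

61.23 mm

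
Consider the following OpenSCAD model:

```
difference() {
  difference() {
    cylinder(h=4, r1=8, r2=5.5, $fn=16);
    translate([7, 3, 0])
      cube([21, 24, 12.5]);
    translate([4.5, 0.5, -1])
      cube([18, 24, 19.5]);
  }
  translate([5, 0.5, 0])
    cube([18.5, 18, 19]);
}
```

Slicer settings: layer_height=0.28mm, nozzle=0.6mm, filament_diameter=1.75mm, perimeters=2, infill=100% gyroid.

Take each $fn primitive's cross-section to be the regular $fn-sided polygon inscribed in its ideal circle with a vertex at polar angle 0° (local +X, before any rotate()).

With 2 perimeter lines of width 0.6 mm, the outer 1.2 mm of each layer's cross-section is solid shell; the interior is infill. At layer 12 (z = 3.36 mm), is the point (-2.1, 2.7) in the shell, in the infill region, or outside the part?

At z = 3.36 mm: the cone contributes a regular 16-gon of circumradius 5.900 (interpolated between r1=8 and r2=5.5 at t=0.840); the 21×24 cube at (7, 3) contributes its full rectangle; the 18×24 cube at (4.5, 0.5) contributes its full rectangle; Taking the first minus the rest: starting from the cone, the 21×24 cube at (7, 3) misses the remaining region (no effect); the 18×24 cube at (4.5, 0.5) partially overlaps it — only the 2.66 mm² overlap (of its 432.00 mm²) is removed, clipping the outline — 1 connected region; the 18.5×18 cube at (5, 0.5) contributes its full rectangle; Subtracting the remaining from the first: starting from the result so far, the 18.5×18 cube at (5, 0.5) misses the remaining region (no effect) — 1 connected region. Overall, the cross-section is a single solid region. The nearest boundary edge runs (-4.17, 4.17)→(-2.26, 5.45); distance from the point to it = 2.37 mm. The point is inside the cross-section and 2.37 mm from the nearest boundary — more than the 1.2 mm shell width (2 × 0.6), so it's in the infill interior.

infill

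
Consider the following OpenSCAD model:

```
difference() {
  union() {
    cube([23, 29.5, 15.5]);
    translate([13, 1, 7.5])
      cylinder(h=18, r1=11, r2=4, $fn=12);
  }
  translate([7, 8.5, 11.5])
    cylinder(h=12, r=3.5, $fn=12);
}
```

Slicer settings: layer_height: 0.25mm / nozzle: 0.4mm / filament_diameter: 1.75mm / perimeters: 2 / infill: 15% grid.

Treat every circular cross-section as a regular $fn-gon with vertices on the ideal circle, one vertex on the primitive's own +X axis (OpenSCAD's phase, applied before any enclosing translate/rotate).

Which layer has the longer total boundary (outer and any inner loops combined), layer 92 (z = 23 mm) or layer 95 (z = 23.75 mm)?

layer 92 (z = 23 mm)

Layer 92 (z = 23): the cube is not intersected at this z (z outside [0, 15.5]); the cone at (13, 1) (r1=11→r2=4) has section circumradius 4.972 here — a regular 12-gon (perimeter = 2·12·4.972·sin(180°/12) = 30.89 mm); Merging all regions: only the cone at (13, 1) is present, so the union is just that shape — boundary = 30.89 mm; the r=3.5 cylinder at (7, 8.5) contributes a regular 12-gon of circumradius 3.5 (perimeter = 2·12·3.500·sin(180°/12) = 21.74 mm); Taking the first minus the rest: starting from that combined region, the r=3.5 cylinder at (7, 8.5) misses the remaining region (no effect) — boundary = 30.89 mm. So its perimeter = 30.89 mm. Layer 95 (z = 23.75): the cube is absent (z outside [0, 15.5]); the cone at (13, 1) contributes a regular 12-gon of circumradius 4.681 (interpolated between r1=11 and r2=4 at t=0.903) (perimeter = 2·12·4.681·sin(180°/12) = 29.07 mm); Merging all regions: only the cone at (13, 1) is present, so the union is just that shape — boundary = 29.07 mm; the cylinder at (7, 8.5) is not intersected at this z (z outside [11.5, 23.5]); Taking the first minus the rest: none of the subtracted shapes is present at this height, so the result so far is unchanged — boundary = 29.07 mm. So its perimeter = 29.07 mm. Layer 92 is larger (30.89 vs 29.07 mm).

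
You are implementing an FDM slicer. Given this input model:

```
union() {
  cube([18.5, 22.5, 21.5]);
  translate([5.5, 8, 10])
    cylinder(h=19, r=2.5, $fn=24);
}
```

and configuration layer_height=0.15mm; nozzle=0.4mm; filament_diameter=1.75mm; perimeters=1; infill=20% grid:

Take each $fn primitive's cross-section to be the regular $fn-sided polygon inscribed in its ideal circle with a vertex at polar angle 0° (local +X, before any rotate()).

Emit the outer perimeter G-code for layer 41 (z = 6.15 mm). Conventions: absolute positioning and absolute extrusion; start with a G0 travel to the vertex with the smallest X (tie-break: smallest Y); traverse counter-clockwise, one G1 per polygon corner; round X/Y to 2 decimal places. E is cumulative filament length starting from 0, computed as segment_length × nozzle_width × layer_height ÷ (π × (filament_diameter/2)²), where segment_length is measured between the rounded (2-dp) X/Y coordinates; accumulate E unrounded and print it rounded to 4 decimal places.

At z = 6.15 mm: the cube (footprint 18.5×22.5) is included at this height; the cylinder at (5.5, 8) does not reach this height (z outside [10, 29]); Combining (union): only the 18.5×22.5 cube is present, so the union is just that shape — 1 connected region. The outline is a single polygon with 4 vertices. Extrusion per mm of travel: 0.4 × 0.15 / (π × 0.875²) = 0.024945. Accumulating E over each segment gives final E = 2.0455.

G0 X0.00 Y0.00 Z6.15
G1 X18.50 Y0.00 E0.4615
G1 X18.50 Y22.50 E1.0227
G1 X0.00 Y22.50 E1.4842
G1 X0.00 Y0.00 E2.0455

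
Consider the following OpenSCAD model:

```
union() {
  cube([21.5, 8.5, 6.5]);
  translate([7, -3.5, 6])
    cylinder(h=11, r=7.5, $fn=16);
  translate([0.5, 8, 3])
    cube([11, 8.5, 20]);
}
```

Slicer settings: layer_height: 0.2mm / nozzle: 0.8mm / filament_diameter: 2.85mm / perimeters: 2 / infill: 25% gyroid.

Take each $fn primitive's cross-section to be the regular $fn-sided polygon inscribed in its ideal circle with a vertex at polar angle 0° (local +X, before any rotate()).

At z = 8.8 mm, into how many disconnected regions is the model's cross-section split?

2

At z = 8.8 mm: the cube is absent (z outside [0, 6.5]); the cylinder at (7, -3.5): section is a regular 16-gon, circumradius r=7.5; the 11×8.5 cube at (0.5, 8) contributes its full rectangle; Taking the union: the 2 present regions are separate (no shared area or edge), so areas and boundary lengths simply add and each stays a separate island — 2 connected regions. The result has 2 disconnected regions.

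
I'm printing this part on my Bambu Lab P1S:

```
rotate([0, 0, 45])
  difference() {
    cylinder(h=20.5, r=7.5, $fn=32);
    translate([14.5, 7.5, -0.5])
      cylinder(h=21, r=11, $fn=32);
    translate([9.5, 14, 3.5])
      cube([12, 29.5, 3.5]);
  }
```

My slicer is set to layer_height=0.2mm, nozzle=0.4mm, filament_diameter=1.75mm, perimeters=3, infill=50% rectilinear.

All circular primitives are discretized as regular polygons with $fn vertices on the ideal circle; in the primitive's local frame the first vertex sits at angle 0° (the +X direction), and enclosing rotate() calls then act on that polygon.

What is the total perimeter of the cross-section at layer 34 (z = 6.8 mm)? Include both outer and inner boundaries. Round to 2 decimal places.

46.76 mm

At z = 6.8 mm: the r=7.5 cylinder gives a regular 32-gon of circumradius 7.5 (constant along its height) (perimeter = 2·32·7.500·sin(180°/32) = 47.05 mm); the cylinder at (14.5, 7.5): section is a regular 32-gon, circumradius r=11 (perimeter = 2·32·11.000·sin(180°/32) = 69.00 mm); the cube at (9.5, 14) is present — its section is the full 12×29.5 rectangle (perimeter 83.00 mm); After the difference (first − rest): starting from the r=7.5 cylinder, the r=11 cylinder at (14.5, 7.5) partially overlaps it — only the 11.99 mm² overlap (of its 377.69 mm²) is removed, clipping the outline; the 12×29.5 cube at (9.5, 14) misses the remaining region (no effect) — boundary = 46.76 mm; (whole slice rotated 45° about Z — lengths, areas and connectivity unchanged). Overall, the cross-section is a single solid region. Total boundary length (outer) = 46.76 mm.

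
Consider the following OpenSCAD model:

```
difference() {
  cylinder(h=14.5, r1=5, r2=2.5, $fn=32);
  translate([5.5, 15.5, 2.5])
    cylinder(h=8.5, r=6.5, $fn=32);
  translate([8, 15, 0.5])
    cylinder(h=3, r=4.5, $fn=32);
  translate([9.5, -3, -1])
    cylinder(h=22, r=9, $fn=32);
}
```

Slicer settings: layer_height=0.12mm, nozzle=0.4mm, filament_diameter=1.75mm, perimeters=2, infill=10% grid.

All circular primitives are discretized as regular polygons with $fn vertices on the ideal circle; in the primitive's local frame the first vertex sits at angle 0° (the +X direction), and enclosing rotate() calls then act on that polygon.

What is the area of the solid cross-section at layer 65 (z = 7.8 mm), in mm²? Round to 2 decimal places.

29.46 mm²

At z = 7.8 mm: the cone: at t=0.538 of its height the radius interpolates to r₁+(r₂−r₁)t = 3.655, giving a regular 32-gon of that circumradius (area = (32/2)·3.655²·sin(360°/32) = 41.70 mm²); the cylinder at (5.5, 15.5): section is a regular 32-gon, circumradius r=6.5 (area = (32/2)·6.500²·sin(360°/32) = 131.88 mm²); the cylinder at (8, 15) is absent (z outside [0.5, 3.5]); the r=9 cylinder at (9.5, -3) gives a regular 32-gon of circumradius 9 (constant along its height) (area = (32/2)·9.000²·sin(360°/32) = 252.84 mm²); Subtracting the remaining from the first: starting from the cone (41.70 mm²), the r=6.5 cylinder at (5.5, 15.5) misses the remaining region (no effect); the r=9 cylinder at (9.5, -3) partially overlaps it — only the 12.24 mm² overlap (of its 252.84 mm²) is removed, clipping the outline — area = 29.46 mm². Overall, the cross-section is a single solid region. Net area = 29.46 mm².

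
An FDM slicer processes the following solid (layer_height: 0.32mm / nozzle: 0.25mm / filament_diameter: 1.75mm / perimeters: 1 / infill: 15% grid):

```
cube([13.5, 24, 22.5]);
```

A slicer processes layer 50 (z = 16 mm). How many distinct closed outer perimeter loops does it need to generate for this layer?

At z = 16 mm: the cube (footprint 13.5×24) is included at this height. The result has 1 disconnected region.

1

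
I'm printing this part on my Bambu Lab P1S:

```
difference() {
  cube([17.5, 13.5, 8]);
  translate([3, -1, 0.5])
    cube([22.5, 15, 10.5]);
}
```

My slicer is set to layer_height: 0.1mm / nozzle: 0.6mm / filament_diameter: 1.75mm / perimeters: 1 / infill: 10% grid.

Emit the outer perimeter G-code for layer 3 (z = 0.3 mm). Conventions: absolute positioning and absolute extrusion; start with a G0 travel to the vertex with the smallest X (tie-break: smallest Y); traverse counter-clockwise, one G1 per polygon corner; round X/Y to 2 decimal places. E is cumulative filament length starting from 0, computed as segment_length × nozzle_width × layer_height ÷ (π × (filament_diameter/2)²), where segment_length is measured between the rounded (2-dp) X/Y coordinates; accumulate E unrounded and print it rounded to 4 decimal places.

At z = 0.3 mm: the 17.5×13.5 cube contributes its full rectangle; the cube at (3, -1) is not intersected at this z (z outside [0.5, 11]); Taking the first minus the rest: none of the subtracted shapes is present at this height, so the 17.5×13.5 cube is unchanged — 1 connected region. The outline is a single polygon with 4 vertices. Extrusion per mm of travel: 0.6 × 0.1 / (π × 0.875²) = 0.024945. Accumulating E over each segment gives final E = 1.5466.

G0 X0.00 Y0.00 Z0.30
G1 X17.50 Y0.00 E0.4365
G1 X17.50 Y13.50 E0.7733
G1 X0.00 Y13.50 E1.2098
G1 X0.00 Y0.00 E1.5466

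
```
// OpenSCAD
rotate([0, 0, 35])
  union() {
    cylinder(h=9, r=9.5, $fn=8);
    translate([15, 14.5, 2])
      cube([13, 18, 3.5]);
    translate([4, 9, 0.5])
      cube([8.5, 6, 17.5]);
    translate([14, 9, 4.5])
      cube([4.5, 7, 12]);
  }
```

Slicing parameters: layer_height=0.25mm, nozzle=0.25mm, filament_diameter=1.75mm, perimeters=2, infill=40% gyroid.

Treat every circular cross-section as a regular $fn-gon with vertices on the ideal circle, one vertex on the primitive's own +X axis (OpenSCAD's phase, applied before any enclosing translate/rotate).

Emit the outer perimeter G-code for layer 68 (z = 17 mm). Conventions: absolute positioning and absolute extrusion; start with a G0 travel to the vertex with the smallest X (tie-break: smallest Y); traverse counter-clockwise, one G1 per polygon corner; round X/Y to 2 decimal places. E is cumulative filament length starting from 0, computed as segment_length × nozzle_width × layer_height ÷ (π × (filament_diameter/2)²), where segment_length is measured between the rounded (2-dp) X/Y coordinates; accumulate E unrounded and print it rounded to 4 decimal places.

G0 X-5.33 Y14.58 Z17.00
G1 X-1.89 Y9.67 E0.1558
G1 X5.08 Y14.54 E0.3767
G1 X1.64 Y19.46 E0.5327
G1 X-5.33 Y14.58 E0.7538

At z = 17 mm: the cylinder is absent (z outside [0, 9]); the cube at (15, 14.5) is absent (z outside [2, 5.5]); the cube at (4, 9) is present — its section is the full 8.5×6 rectangle; the cube at (14, 9) is absent (z outside [4.5, 16.5]); Merging all regions: only the 8.5×6 cube at (4, 9) is present, so the union is just that shape — 1 connected region; (whole slice rotated 35° about Z — lengths, areas and connectivity unchanged). The outline is a single polygon with 4 vertices. Extrusion per mm of travel: 0.25 × 0.25 / (π × 0.875²) = 0.025984. Accumulating E over each segment gives final E = 0.7538.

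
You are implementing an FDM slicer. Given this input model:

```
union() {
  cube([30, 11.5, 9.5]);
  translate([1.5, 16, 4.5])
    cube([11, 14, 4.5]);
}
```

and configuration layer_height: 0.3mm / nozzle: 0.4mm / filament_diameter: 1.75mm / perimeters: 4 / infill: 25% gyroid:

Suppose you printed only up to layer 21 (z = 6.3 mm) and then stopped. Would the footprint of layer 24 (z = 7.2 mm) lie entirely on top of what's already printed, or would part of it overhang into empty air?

Compare the two slices. At z = 6.3: the 30×11.5 cube contributes its full rectangle (area 345.00 mm²); the cube at (1.5, 16) is present — its section is the full 11×14 rectangle (area 154.00 mm²); Merging all regions: the 2 present regions are separate (no shared area or edge), so areas and boundary lengths simply add and each stays a separate island — area = 499.00 mm². At z = 7.2: the cube (footprint 30×11.5) is included at this height (area 345.00 mm²); the cube at (1.5, 16) is present — its section is the full 11×14 rectangle (area 154.00 mm²); Merging all regions: the 2 present regions are separate (no shared area or edge), so areas and boundary lengths simply add and each stays a separate island — area = 499.00 mm². Checking containment: the cross-section at z = 7.2 is a subset of the cross-section at z = 6.3.

entirely on top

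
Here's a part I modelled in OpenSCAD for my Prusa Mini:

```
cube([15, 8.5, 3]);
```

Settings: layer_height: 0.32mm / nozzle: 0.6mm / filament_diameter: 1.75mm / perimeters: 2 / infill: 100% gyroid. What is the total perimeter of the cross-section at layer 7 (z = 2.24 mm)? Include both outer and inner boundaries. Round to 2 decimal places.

47.00 mm

At z = 2.24 mm: the cube (footprint 15×8.5) is included at this height (perimeter 47.00 mm). Overall, the cross-section is a single solid region. Total boundary length (outer) = 47.00 mm.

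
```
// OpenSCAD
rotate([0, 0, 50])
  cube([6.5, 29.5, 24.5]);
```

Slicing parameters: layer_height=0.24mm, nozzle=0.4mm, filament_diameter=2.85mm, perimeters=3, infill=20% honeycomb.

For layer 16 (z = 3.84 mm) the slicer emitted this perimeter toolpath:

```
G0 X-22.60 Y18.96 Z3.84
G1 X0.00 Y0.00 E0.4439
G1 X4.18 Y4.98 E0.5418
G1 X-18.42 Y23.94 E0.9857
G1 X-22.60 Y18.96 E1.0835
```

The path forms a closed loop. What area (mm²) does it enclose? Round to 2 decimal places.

Apply the shoelace formula to the sequence of (X, Y) vertices; enclosed area = 191.80 mm².

191.80 mm²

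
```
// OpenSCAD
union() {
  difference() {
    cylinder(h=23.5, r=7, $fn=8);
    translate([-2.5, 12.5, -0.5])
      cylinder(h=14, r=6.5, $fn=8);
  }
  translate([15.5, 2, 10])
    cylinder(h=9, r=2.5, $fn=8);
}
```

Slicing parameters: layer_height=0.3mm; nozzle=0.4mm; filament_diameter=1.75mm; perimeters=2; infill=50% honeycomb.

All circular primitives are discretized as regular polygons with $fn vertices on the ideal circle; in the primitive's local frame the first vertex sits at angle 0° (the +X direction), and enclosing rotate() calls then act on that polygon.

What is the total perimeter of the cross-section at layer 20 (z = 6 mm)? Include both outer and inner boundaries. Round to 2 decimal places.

At z = 6 mm: the cylinder: section is a regular 8-gon, circumradius r=7 (perimeter = 2·8·7.000·sin(180°/8) = 42.86 mm); the r=6.5 cylinder at (-2.5, 12.5) gives a regular 8-gon of circumradius 6.5 (constant along its height) (perimeter = 2·8·6.500·sin(180°/8) = 39.80 mm); Taking the first minus the rest: starting from the r=7 cylinder, the r=6.5 cylinder at (-2.5, 12.5) misses the remaining region (no effect) — boundary = 42.86 mm; the cylinder at (15.5, 2) does not reach this height (z outside [10, 19]); Combining (union): only that combined region is present, so the union is just that shape — boundary = 42.86 mm. Overall, the cross-section is a single solid region. Total boundary length (outer) = 42.86 mm.

42.86 mm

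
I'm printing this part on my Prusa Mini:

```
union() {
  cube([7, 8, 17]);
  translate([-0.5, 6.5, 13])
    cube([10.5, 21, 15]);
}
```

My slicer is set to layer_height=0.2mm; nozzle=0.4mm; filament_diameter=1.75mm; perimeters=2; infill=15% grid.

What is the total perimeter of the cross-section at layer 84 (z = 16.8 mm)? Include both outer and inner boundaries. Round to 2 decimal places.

At z = 16.8 mm: the 7×8 cube contributes its full rectangle (perimeter 30.00 mm); the cube at (-0.5, 6.5) is present — its section is the full 10.5×21 rectangle (perimeter 63.00 mm); Taking the union: the regions partially overlap (shared area 10.50 mm²), so the edge portions inside another operand are dropped and the merged outline is re-measured after clipping — boundary = 76.00 mm. Overall, the cross-section is a single solid region. Total boundary length (outer) = 76.00 mm.

76.00 mm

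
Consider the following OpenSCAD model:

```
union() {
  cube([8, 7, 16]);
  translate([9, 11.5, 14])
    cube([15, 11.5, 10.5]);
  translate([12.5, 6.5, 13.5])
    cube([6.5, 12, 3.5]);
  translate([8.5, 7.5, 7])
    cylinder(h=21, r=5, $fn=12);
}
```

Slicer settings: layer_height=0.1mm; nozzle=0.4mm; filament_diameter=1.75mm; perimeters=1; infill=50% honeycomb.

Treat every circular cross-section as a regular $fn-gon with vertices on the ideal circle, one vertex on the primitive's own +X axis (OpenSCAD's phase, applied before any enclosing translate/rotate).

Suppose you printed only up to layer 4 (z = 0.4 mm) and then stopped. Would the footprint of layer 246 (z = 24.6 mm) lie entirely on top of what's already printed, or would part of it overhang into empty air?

part overhangs

Compare the two slices. At z = 0.4: the cube (footprint 8×7) is included at this height (area 56.00 mm²); the cube at (9, 11.5) is not intersected at this z (z outside [14, 24.5]); the cube at (12.5, 6.5) is not intersected at this z (z outside [13.5, 17]); the cylinder at (8.5, 7.5) does not reach this height (z outside [7, 28]); Merging all regions: only the 8×7 cube is present, so the union is just that shape — area = 56.00 mm². At z = 24.6: the cube is not intersected at this z (z outside [0, 16]); the cube at (9, 11.5) is not intersected at this z (z outside [14, 24.5]); the cube at (12.5, 6.5) does not reach this height (z outside [13.5, 17]); the cylinder at (8.5, 7.5): section is a regular 12-gon, circumradius r=5 (area = (12/2)·5.000²·sin(360°/12) = 75.00 mm²); Taking the union: only the r=5 cylinder at (8.5, 7.5) is present, so the union is just that shape — area = 75.00 mm². Checking containment: at z = 24.6 the cross-section extends beyond the z = 0.4 cross-section by about 60.93 mm².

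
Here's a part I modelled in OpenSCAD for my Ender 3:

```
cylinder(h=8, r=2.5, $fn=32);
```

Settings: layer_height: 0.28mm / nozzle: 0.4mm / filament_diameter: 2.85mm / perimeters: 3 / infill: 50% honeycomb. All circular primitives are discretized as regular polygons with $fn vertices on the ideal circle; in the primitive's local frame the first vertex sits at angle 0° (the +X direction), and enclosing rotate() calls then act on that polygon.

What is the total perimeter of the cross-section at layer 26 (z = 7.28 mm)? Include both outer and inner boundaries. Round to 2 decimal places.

15.68 mm

At z = 7.28 mm: the cylinder: section is a regular 32-gon, circumradius r=2.5 (perimeter = 2·32·2.500·sin(180°/32) = 15.68 mm). Overall, the cross-section is a single solid region. Total boundary length (outer) = 15.68 mm.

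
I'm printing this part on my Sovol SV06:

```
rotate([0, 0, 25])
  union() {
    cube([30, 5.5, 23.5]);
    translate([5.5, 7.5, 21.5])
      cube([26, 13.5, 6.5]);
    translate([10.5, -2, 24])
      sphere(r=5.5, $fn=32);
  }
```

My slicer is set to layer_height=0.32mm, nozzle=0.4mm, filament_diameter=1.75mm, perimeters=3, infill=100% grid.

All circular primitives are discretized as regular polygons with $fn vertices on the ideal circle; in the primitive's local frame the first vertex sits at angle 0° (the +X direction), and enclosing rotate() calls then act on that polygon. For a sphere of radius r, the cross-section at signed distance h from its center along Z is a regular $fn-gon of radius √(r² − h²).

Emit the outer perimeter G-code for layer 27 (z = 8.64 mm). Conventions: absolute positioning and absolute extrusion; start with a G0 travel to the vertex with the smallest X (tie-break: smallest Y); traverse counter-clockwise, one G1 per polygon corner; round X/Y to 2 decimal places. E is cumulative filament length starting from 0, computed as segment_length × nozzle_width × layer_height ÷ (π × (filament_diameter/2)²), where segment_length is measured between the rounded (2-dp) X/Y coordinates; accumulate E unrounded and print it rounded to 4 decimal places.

G0 X-2.32 Y4.98 Z8.64
G1 X0.00 Y0.00 E0.2924
G1 X27.19 Y12.68 E1.8889
G1 X24.86 Y17.66 E2.1815
G1 X-2.32 Y4.98 E3.7776

At z = 8.64 mm: the cube (footprint 30×5.5) is included at this height; the cube at (5.5, 7.5) is not intersected at this z (z outside [21.5, 28]); the sphere at (10.5, -2) is not intersected at this z (|z−center|=15.360 > r=5.5); Combining (union): only the 30×5.5 cube is present, so the union is just that shape — 1 connected region; (whole slice rotated 25° about Z — lengths, areas and connectivity unchanged). The outline is a single polygon with 4 vertices. Extrusion per mm of travel: 0.4 × 0.32 / (π × 0.875²) = 0.053216. Accumulating E over each segment gives final E = 3.7776.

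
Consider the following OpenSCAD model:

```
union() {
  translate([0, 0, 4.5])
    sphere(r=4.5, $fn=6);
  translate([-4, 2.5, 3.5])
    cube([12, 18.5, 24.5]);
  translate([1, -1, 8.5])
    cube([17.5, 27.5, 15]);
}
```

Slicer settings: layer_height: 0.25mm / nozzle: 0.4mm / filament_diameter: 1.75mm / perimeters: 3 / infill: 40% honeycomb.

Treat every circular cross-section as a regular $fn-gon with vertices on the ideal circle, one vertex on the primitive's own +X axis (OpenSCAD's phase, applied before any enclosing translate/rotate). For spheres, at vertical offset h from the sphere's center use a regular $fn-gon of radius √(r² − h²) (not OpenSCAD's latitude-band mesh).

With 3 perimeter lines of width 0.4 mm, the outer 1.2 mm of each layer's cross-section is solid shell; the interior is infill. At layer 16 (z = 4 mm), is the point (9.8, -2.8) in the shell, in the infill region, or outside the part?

outside

At z = 4 mm: the r=4.5 sphere contributes a regular 6-gon of circumradius √(4.5²−0.5²) = 4.472; the 12×18.5 cube at (-4, 2.5) contributes its full rectangle; the cube at (1, -1) does not reach this height (z outside [8.5, 23.5]); Combining (union): the regions partially overlap (shared area 7.23 mm²), so overlapping operands fuse into one piece — 1 connected region. Overall, the cross-section is a single solid region. The nearest boundary edge runs (8.00, 21.00)→(8.00, 2.50); distance from the point to it = 5.60 mm. The point is not inside any of the regions above, so it lies outside the cross-section (5.60 mm from the nearest boundary).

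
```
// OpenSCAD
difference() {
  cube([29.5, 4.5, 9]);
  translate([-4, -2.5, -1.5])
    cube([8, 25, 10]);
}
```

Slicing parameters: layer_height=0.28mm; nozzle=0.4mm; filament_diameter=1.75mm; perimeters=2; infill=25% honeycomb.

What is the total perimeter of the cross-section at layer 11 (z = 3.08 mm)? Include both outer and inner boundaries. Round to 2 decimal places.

At z = 3.08 mm: the cube is present — its section is the full 29.5×4.5 rectangle (perimeter 68.00 mm); the cube at (-4, -2.5) (footprint 8×25) is included at this height (perimeter 66.00 mm); Taking the first minus the rest: starting from the 29.5×4.5 cube, the 8×25 cube at (-4, -2.5) partially overlaps it — only the 18.00 mm² overlap (of its 200.00 mm²) is removed, clipping the outline — boundary = 60.00 mm. Overall, the cross-section is a single solid region. Total boundary length (outer) = 60.00 mm.

60.00 mm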